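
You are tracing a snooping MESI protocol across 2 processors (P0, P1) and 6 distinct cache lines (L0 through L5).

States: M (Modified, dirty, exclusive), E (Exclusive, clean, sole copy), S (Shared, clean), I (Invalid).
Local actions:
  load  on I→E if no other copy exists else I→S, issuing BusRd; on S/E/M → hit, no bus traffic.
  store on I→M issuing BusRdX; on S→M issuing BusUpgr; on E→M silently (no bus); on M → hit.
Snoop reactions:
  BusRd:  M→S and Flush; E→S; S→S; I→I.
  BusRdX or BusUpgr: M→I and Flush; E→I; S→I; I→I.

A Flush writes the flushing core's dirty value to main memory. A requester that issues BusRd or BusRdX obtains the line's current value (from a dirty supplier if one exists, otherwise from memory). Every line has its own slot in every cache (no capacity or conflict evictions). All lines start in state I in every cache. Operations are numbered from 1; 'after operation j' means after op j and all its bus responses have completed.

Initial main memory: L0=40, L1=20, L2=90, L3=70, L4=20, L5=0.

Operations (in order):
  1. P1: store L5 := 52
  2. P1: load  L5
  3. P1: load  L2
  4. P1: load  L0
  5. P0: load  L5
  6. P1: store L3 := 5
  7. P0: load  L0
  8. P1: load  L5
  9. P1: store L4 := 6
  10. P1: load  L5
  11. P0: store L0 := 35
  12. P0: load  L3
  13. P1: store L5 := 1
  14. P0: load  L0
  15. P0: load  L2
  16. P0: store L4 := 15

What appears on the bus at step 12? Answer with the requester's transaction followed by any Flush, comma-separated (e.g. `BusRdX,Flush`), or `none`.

bus = BusRd,Flush

step 1: P1: store L5 := 52  ⟶  IM  (L5)  txn=BusRdX  M[L5]=0
step 2: P1: load  L5  ⟶  IM  (L5)  txn=∅  M[L5]=0
step 3: P1: load  L2  ⟶  IE  (L2)  txn=BusRd  M[L2]=90
step 4: P1: load  L0  ⟶  IE  (L0)  txn=BusRd  M[L0]=40
step 5: P0: load  L5  ⟶  SS  (L5)  txn=BusRd+Flush  M[L5]=52
step 6: P1: store L3 := 5  ⟶  IM  (L3)  txn=BusRdX  M[L3]=70
step 7: P0: load  L0  ⟶  SS  (L0)  txn=BusRd  M[L0]=40
step 8: P1: load  L5  ⟶  SS  (L5)  txn=∅  M[L5]=52
step 9: P1: store L4 := 6  ⟶  IM  (L4)  txn=BusRdX  M[L4]=20
step 10: P1: load  L5  ⟶  SS  (L5)  txn=∅  M[L5]=52
step 11: P0: store L0 := 35  ⟶  MI  (L0)  txn=BusUpgr  M[L0]=40
step 12: P0: load  L3  ⟶  SS  (L3)  txn=BusRd+Flush  M[L3]=5
step 13: P1: store L5 := 1  ⟶  IM  (L5)  txn=BusUpgr  M[L5]=52
step 14: P0: load  L0  ⟶  MI  (L0)  txn=∅  M[L0]=40
step 15: P0: load  L2  ⟶  SS  (L2)  txn=BusRd  M[L2]=90
step 16: P0: store L4 := 15  ⟶  MI  (L4)  txn=BusRdX+Flush  M[L4]=6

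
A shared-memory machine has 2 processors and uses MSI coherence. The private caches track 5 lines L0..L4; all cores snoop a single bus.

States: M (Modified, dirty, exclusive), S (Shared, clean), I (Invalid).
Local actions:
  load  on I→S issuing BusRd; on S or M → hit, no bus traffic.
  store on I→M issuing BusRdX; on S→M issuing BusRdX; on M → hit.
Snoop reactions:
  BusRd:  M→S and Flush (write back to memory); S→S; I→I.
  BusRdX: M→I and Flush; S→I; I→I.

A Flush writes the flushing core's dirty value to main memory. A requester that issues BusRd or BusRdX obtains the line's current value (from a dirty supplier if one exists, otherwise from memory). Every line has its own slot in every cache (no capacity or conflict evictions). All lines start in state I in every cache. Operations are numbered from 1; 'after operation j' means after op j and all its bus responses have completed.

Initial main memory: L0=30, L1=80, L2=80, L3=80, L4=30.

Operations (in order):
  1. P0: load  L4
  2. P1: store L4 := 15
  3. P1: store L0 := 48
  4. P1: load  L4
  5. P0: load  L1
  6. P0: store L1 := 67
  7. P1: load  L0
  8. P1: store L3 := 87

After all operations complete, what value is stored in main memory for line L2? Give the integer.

memory[L2] = 80

step 1: P0: load  L4  ⟶  SI  (L4)  txn=BusRd  M[L4]=30
step 2: P1: store L4 := 15  ⟶  IM  (L4)  txn=BusRdX  M[L4]=30
step 3: P1: store L0 := 48  ⟶  IM  (L0)  txn=BusRdX  M[L0]=30
step 4: P1: load  L4  ⟶  IM  (L4)  txn=∅  M[L4]=30
step 5: P0: load  L1  ⟶  SI  (L1)  txn=BusRd  M[L1]=80
step 6: P0: store L1 := 67  ⟶  MI  (L1)  txn=BusRdX  M[L1]=80
step 7: P1: load  L0  ⟶  IM  (L0)  txn=∅  M[L0]=30
step 8: P1: store L3 := 87  ⟶  IM  (L3)  txn=BusRdX  M[L3]=80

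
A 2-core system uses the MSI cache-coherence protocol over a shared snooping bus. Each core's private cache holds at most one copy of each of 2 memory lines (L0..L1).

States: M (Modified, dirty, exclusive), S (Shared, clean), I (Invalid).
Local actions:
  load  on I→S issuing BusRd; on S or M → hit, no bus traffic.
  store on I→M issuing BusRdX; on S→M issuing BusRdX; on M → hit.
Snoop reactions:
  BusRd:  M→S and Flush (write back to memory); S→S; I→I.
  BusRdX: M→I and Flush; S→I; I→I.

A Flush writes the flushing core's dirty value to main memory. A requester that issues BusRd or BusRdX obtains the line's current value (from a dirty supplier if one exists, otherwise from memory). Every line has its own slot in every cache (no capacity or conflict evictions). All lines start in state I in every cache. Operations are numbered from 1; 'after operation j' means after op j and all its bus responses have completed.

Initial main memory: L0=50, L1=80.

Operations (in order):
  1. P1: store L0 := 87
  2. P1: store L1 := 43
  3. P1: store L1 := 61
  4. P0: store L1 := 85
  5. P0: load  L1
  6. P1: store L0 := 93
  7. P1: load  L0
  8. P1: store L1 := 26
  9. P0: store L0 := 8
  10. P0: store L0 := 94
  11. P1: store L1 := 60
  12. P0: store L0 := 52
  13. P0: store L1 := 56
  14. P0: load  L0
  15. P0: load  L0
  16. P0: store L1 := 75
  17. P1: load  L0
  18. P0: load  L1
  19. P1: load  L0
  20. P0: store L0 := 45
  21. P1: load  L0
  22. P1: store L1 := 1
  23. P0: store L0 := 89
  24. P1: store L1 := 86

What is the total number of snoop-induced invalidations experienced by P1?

step 1: P1: store L0 := 87  ⟶  IM  (L0)  txn=BusRdX  M[L0]=50
step 2: P1: store L1 := 43  ⟶  IM  (L1)  txn=BusRdX  M[L1]=80
step 3: P1: store L1 := 61  ⟶  IM  (L1)  txn=∅  M[L1]=80
step 4: P0: store L1 := 85  ⟶  MI  (L1)  txn=BusRdX+Flush  M[L1]=61
step 5: P0: load  L1  ⟶  MI  (L1)  txn=∅  M[L1]=61
step 6: P1: store L0 := 93  ⟶  IM  (L0)  txn=∅  M[L0]=50
step 7: P1: load  L0  ⟶  IM  (L0)  txn=∅  M[L0]=50
step 8: P1: store L1 := 26  ⟶  IM  (L1)  txn=BusRdX+Flush  M[L1]=85
step 9: P0: store L0 := 8  ⟶  MI  (L0)  txn=BusRdX+Flush  M[L0]=93
step 10: P0: store L0 := 94  ⟶  MI  (L0)  txn=∅  M[L0]=93
step 11: P1: store L1 := 60  ⟶  IM  (L1)  txn=∅  M[L1]=85
step 12: P0: store L0 := 52  ⟶  MI  (L0)  txn=∅  M[L0]=93
step 13: P0: store L1 := 56  ⟶  MI  (L1)  txn=BusRdX+Flush  M[L1]=60
step 14: P0: load  L0  ⟶  MI  (L0)  txn=∅  M[L0]=93
step 15: P0: load  L0  ⟶  MI  (L0)  txn=∅  M[L0]=93
step 16: P0: store L1 := 75  ⟶  MI  (L1)  txn=∅  M[L1]=60
step 17: P1: load  L0  ⟶  SS  (L0)  txn=BusRd+Flush  M[L0]=52
step 18: P0: load  L1  ⟶  MI  (L1)  txn=∅  M[L1]=60
step 19: P1: load  L0  ⟶  SS  (L0)  txn=∅  M[L0]=52
step 20: P0: store L0 := 45  ⟶  MI  (L0)  txn=BusRdX  M[L0]=52
step 21: P1: load  L0  ⟶  SS  (L0)  txn=BusRd+Flush  M[L0]=45
step 22: P1: store L1 := 1  ⟶  IM  (L1)  txn=BusRdX+Flush  M[L1]=75
step 23: P0: store L0 := 89  ⟶  MI  (L0)  txn=BusRdX  M[L0]=45
step 24: P1: store L1 := 86  ⟶  IM  (L1)  txn=∅  M[L1]=75

invalidations = 5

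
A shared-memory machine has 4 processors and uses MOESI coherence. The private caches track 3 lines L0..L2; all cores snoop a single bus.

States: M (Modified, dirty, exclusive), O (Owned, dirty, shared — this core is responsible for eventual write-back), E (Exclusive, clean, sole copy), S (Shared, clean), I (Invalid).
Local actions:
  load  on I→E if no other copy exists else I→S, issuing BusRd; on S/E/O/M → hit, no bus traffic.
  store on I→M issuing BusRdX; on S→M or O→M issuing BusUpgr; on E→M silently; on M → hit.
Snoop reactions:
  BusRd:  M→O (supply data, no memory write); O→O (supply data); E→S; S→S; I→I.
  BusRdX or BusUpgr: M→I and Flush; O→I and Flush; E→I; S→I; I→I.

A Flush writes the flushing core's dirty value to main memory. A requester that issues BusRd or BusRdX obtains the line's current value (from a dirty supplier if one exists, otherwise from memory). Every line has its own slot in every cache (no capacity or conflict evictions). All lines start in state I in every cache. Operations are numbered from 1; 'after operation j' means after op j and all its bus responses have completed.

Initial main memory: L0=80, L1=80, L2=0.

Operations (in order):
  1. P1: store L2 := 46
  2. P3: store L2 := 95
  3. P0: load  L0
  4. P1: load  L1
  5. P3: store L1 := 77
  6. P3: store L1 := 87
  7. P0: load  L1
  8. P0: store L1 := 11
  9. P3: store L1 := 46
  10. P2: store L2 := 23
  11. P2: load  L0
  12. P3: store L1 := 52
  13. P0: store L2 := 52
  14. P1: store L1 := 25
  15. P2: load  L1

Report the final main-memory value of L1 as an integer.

[1] P1: store L2 := 46 | P0:I, P1:M(46), P2:I, P3:I | bus: BusRdX
[2] P3: store L2 := 95 | P0:I, P1:I, P2:I, P3:M(95) | bus: BusRdX,Flush
[3] P0: load  L0 | P0:E(80), P1:I, P2:I, P3:I | bus: BusRd
[4] P1: load  L1 | P0:I, P1:E(80), P2:I, P3:I | bus: BusRd
[5] P3: store L1 := 77 | P0:I, P1:I, P2:I, P3:M(77) | bus: BusRdX
[6] P3: store L1 := 87 | P0:I, P1:I, P2:I, P3:M(87) | bus: none
[7] P0: load  L1 | P0:S(87), P1:I, P2:I, P3:O(87) | bus: BusRd
[8] P0: store L1 := 11 | P0:M(11), P1:I, P2:I, P3:I | bus: BusUpgr,Flush
[9] P3: store L1 := 46 | P0:I, P1:I, P2:I, P3:M(46) | bus: BusRdX,Flush
[10] P2: store L2 := 23 | P0:I, P1:I, P2:M(23), P3:I | bus: BusRdX,Flush
[11] P2: load  L0 | P0:S(80), P1:I, P2:S(80), P3:I | bus: BusRd
[12] P3: store L1 := 52 | P0:I, P1:I, P2:I, P3:M(52) | bus: none
[13] P0: store L2 := 52 | P0:M(52), P1:I, P2:I, P3:I | bus: BusRdX,Flush
[14] P1: store L1 := 25 | P0:I, P1:M(25), P2:I, P3:I | bus: BusRdX,Flush
[15] P2: load  L1 | P0:I, P1:O(25), P2:S(25), P3:I | bus: BusRd

memory[L1] = 52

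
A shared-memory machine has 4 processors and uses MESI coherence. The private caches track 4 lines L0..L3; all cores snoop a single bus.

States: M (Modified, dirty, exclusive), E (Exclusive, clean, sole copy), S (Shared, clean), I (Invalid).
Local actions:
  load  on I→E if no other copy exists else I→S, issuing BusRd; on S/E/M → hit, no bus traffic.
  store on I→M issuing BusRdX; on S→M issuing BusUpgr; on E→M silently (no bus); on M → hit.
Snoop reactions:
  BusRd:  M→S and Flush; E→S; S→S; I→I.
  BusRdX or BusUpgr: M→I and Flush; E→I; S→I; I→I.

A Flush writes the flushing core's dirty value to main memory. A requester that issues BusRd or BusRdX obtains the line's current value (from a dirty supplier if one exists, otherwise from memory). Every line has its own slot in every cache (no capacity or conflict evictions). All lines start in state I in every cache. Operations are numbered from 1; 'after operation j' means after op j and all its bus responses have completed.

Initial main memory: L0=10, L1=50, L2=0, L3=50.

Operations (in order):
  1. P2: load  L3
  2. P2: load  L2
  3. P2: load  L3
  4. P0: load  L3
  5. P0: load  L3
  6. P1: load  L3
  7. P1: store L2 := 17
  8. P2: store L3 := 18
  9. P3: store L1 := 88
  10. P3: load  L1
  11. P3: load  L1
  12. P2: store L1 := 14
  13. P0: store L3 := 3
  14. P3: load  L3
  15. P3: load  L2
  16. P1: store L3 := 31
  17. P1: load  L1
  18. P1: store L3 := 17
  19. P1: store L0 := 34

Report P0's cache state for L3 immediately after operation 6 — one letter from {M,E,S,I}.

1. P2: load  L3  bus=[BusRd]  L3: P0=I P1=I P2=E P3=I  mem[L3]=50
2. P2: load  L2  bus=[BusRd]  L2: P0=I P1=I P2=E P3=I  mem[L2]=0
3. P2: load  L3  bus=[-]  L3: P0=I P1=I P2=E P3=I  mem[L3]=50
4. P0: load  L3  bus=[BusRd]  L3: P0=S P1=I P2=S P3=I  mem[L3]=50
5. P0: load  L3  bus=[-]  L3: P0=S P1=I P2=S P3=I  mem[L3]=50
6. P1: load  L3  bus=[BusRd]  L3: P0=S P1=S P2=S P3=I  mem[L3]=50
7. P1: store L2 := 17  bus=[BusRdX]  L2: P0=I P1=M P2=I P3=I  mem[L2]=0
8. P2: store L3 := 18  bus=[BusUpgr]  L3: P0=I P1=I P2=M P3=I  mem[L3]=50
9. P3: store L1 := 88  bus=[BusRdX]  L1: P0=I P1=I P2=I P3=M  mem[L1]=50
10. P3: load  L1  bus=[-]  L1: P0=I P1=I P2=I P3=M  mem[L1]=50
11. P3: load  L1  bus=[-]  L1: P0=I P1=I P2=I P3=M  mem[L1]=50
12. P2: store L1 := 14  bus=[BusRdX,Flush]  L1: P0=I P1=I P2=M P3=I  mem[L1]=88
13. P0: store L3 := 3  bus=[BusRdX,Flush]  L3: P0=M P1=I P2=I P3=I  mem[L3]=18
14. P3: load  L3  bus=[BusRd,Flush]  L3: P0=S P1=I P2=I P3=S  mem[L3]=3
15. P3: load  L2  bus=[BusRd,Flush]  L2: P0=I P1=S P2=I P3=S  mem[L2]=17
16. P1: store L3 := 31  bus=[BusRdX]  L3: P0=I P1=M P2=I P3=I  mem[L3]=3
17. P1: load  L1  bus=[BusRd,Flush]  L1: P0=I P1=S P2=S P3=I  mem[L1]=14
18. P1: store L3 := 17  bus=[-]  L3: P0=I P1=M P2=I P3=I  mem[L3]=3
19. P1: store L0 := 34  bus=[BusRdX]  L0: P0=I P1=M P2=I P3=I  mem[L0]=10

state = S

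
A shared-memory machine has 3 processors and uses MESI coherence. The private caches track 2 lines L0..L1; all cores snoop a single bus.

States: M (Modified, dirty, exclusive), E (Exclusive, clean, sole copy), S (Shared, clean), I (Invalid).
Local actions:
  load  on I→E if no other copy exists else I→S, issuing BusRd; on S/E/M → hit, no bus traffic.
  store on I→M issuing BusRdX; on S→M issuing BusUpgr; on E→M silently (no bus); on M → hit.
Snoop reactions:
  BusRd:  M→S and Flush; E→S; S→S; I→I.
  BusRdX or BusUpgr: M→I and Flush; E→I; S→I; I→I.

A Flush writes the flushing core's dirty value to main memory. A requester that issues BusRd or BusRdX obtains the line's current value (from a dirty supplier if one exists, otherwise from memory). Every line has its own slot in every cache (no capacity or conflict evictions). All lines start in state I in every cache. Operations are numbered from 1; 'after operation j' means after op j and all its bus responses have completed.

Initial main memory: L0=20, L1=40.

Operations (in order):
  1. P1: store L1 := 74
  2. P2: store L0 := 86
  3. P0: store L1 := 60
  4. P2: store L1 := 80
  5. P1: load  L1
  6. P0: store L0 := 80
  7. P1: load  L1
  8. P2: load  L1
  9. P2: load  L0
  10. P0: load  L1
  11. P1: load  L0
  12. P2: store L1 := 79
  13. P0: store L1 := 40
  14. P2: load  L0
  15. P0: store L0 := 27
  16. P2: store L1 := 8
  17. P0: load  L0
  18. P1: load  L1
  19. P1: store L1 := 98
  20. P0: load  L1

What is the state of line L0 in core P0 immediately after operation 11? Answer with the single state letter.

1. P1: store L1 := 74  bus=[BusRdX]  L1: P0=I P1=M P2=I  mem[L1]=40
2. P2: store L0 := 86  bus=[BusRdX]  L0: P0=I P1=I P2=M  mem[L0]=20
3. P0: store L1 := 60  bus=[BusRdX,Flush]  L1: P0=M P1=I P2=I  mem[L1]=74
4. P2: store L1 := 80  bus=[BusRdX,Flush]  L1: P0=I P1=I P2=M  mem[L1]=60
5. P1: load  L1  bus=[BusRd,Flush]  L1: P0=I P1=S P2=S  mem[L1]=80
6. P0: store L0 := 80  bus=[BusRdX,Flush]  L0: P0=M P1=I P2=I  mem[L0]=86
7. P1: load  L1  bus=[-]  L1: P0=I P1=S P2=S  mem[L1]=80
8. P2: load  L1  bus=[-]  L1: P0=I P1=S P2=S  mem[L1]=80
9. P2: load  L0  bus=[BusRd,Flush]  L0: P0=S P1=I P2=S  mem[L0]=80
10. P0: load  L1  bus=[BusRd]  L1: P0=S P1=S P2=S  mem[L1]=80
11. P1: load  L0  bus=[BusRd]  L0: P0=S P1=S P2=S  mem[L0]=80
12. P2: store L1 := 79  bus=[BusUpgr]  L1: P0=I P1=I P2=M  mem[L1]=80
13. P0: store L1 := 40  bus=[BusRdX,Flush]  L1: P0=M P1=I P2=I  mem[L1]=79
14. P2: load  L0  bus=[-]  L0: P0=S P1=S P2=S  mem[L0]=80
15. P0: store L0 := 27  bus=[BusUpgr]  L0: P0=M P1=I P2=I  mem[L0]=80
16. P2: store L1 := 8  bus=[BusRdX,Flush]  L1: P0=I P1=I P2=M  mem[L1]=40
17. P0: load  L0  bus=[-]  L0: P0=M P1=I P2=I  mem[L0]=80
18. P1: load  L1  bus=[BusRd,Flush]  L1: P0=I P1=S P2=S  mem[L1]=8
19. P1: store L1 := 98  bus=[BusUpgr]  L1: P0=I P1=M P2=I  mem[L1]=8
20. P0: load  L1  bus=[BusRd,Flush]  L1: P0=S P1=S P2=I  mem[L1]=98

state = S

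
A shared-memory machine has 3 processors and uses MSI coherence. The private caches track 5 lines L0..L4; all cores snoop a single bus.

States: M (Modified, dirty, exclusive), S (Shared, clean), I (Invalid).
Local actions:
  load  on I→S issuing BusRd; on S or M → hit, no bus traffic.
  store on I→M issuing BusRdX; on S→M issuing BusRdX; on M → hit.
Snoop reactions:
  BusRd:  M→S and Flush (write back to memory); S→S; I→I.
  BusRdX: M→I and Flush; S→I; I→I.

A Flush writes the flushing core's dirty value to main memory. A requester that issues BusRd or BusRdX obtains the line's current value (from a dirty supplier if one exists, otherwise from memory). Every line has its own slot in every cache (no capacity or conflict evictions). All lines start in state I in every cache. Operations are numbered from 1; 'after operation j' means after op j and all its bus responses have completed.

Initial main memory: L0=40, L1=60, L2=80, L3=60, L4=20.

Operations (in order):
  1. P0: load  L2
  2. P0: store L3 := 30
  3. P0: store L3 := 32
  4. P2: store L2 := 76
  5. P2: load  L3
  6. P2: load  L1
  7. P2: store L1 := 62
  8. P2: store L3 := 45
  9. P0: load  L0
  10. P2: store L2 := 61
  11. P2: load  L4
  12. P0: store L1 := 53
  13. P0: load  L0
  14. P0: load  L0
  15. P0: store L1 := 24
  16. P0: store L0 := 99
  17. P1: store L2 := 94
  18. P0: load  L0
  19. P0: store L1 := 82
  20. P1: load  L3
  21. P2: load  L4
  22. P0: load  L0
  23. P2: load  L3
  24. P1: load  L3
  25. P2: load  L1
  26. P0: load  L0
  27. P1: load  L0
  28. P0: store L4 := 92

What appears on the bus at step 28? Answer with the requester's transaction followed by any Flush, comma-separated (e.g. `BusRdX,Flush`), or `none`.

bus = BusRdX

[1] P0: load  L2 | P0:S(80), P1:I, P2:I | bus: BusRd
[2] P0: store L3 := 30 | P0:M(30), P1:I, P2:I | bus: BusRdX
[3] P0: store L3 := 32 | P0:M(32), P1:I, P2:I | bus: none
[4] P2: store L2 := 76 | P0:I, P1:I, P2:M(76) | bus: BusRdX
[5] P2: load  L3 | P0:S(32), P1:I, P2:S(32) | bus: BusRd,Flush
[6] P2: load  L1 | P0:I, P1:I, P2:S(60) | bus: BusRd
[7] P2: store L1 := 62 | P0:I, P1:I, P2:M(62) | bus: BusRdX
[8] P2: store L3 := 45 | P0:I, P1:I, P2:M(45) | bus: BusRdX
[9] P0: load  L0 | P0:S(40), P1:I, P2:I | bus: BusRd
[10] P2: store L2 := 61 | P0:I, P1:I, P2:M(61) | bus: none
[11] P2: load  L4 | P0:I, P1:I, P2:S(20) | bus: BusRd
[12] P0: store L1 := 53 | P0:M(53), P1:I, P2:I | bus: BusRdX,Flush
[13] P0: load  L0 | P0:S(40), P1:I, P2:I | bus: none
[14] P0: load  L0 | P0:S(40), P1:I, P2:I | bus: none
[15] P0: store L1 := 24 | P0:M(24), P1:I, P2:I | bus: none
[16] P0: store L0 := 99 | P0:M(99), P1:I, P2:I | bus: BusRdX
[17] P1: store L2 := 94 | P0:I, P1:M(94), P2:I | bus: BusRdX,Flush
[18] P0: load  L0 | P0:M(99), P1:I, P2:I | bus: none
[19] P0: store L1 := 82 | P0:M(82), P1:I, P2:I | bus: none
[20] P1: load  L3 | P0:I, P1:S(45), P2:S(45) | bus: BusRd,Flush
[21] P2: load  L4 | P0:I, P1:I, P2:S(20) | bus: none
[22] P0: load  L0 | P0:M(99), P1:I, P2:I | bus: none
[23] P2: load  L3 | P0:I, P1:S(45), P2:S(45) | bus: none
[24] P1: load  L3 | P0:I, P1:S(45), P2:S(45) | bus: none
[25] P2: load  L1 | P0:S(82), P1:I, P2:S(82) | bus: BusRd,Flush
[26] P0: load  L0 | P0:M(99), P1:I, P2:I | bus: none
[27] P1: load  L0 | P0:S(99), P1:S(99), P2:I | bus: BusRd,Flush
[28] P0: store L4 := 92 | P0:M(92), P1:I, P2:I | bus: BusRdX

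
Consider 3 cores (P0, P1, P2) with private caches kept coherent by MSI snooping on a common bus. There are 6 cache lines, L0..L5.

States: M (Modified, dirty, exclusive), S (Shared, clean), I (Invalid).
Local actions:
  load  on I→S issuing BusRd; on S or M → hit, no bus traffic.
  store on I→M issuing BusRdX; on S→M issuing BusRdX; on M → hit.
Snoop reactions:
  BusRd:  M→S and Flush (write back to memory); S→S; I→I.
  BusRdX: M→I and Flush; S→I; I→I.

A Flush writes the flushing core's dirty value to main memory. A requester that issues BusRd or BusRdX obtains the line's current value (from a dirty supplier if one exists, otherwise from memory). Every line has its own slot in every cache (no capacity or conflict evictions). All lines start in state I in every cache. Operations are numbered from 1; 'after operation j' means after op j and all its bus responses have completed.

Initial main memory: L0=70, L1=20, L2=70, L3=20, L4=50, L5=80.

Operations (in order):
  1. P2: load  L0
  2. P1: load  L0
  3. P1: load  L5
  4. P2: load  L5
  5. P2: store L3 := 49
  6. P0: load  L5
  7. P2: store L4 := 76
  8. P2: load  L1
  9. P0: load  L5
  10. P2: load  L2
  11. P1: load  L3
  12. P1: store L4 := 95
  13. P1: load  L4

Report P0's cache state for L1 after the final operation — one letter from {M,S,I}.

state = I

step 1: P2: load  L0  ⟶  IIS  (L0)  txn=BusRd  M[L0]=70
step 2: P1: load  L0  ⟶  ISS  (L0)  txn=BusRd  M[L0]=70
step 3: P1: load  L5  ⟶  ISI  (L5)  txn=BusRd  M[L5]=80
step 4: P2: load  L5  ⟶  ISS  (L5)  txn=BusRd  M[L5]=80
step 5: P2: store L3 := 49  ⟶  IIM  (L3)  txn=BusRdX  M[L3]=20
step 6: P0: load  L5  ⟶  SSS  (L5)  txn=BusRd  M[L5]=80
step 7: P2: store L4 := 76  ⟶  IIM  (L4)  txn=BusRdX  M[L4]=50
step 8: P2: load  L1  ⟶  IIS  (L1)  txn=BusRd  M[L1]=20
step 9: P0: load  L5  ⟶  SSS  (L5)  txn=∅  M[L5]=80
step 10: P2: load  L2  ⟶  IIS  (L2)  txn=BusRd  M[L2]=70
step 11: P1: load  L3  ⟶  ISS  (L3)  txn=BusRd+Flush  M[L3]=49
step 12: P1: store L4 := 95  ⟶  IMI  (L4)  txn=BusRdX+Flush  M[L4]=76
step 13: P1: load  L4  ⟶  IMI  (L4)  txn=∅  M[L4]=76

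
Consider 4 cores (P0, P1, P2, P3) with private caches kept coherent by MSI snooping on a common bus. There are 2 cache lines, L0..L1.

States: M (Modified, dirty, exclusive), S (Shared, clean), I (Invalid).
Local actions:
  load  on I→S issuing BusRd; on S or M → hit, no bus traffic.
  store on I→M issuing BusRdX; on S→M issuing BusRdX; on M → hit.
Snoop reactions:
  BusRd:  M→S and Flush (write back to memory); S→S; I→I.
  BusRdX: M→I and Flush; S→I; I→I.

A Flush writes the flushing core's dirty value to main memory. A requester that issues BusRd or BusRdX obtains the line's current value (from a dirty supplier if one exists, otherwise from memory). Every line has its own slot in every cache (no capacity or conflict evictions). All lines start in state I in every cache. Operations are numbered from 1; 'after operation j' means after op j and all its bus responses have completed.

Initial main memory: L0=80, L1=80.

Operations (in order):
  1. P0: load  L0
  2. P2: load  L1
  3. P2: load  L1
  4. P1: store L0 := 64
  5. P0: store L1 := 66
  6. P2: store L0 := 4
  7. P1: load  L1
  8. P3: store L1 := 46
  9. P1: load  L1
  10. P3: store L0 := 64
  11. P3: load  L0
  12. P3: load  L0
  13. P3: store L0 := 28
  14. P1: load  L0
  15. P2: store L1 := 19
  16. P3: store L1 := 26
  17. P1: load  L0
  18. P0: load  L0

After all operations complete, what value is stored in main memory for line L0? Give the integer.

memory[L0] = 28

[1] P0: load  L0 | P0:S(80), P1:I, P2:I, P3:I | bus: BusRd
[2] P2: load  L1 | P0:I, P1:I, P2:S(80), P3:I | bus: BusRd
[3] P2: load  L1 | P0:I, P1:I, P2:S(80), P3:I | bus: none
[4] P1: store L0 := 64 | P0:I, P1:M(64), P2:I, P3:I | bus: BusRdX
[5] P0: store L1 := 66 | P0:M(66), P1:I, P2:I, P3:I | bus: BusRdX
[6] P2: store L0 := 4 | P0:I, P1:I, P2:M(4), P3:I | bus: BusRdX,Flush
[7] P1: load  L1 | P0:S(66), P1:S(66), P2:I, P3:I | bus: BusRd,Flush
[8] P3: store L1 := 46 | P0:I, P1:I, P2:I, P3:M(46) | bus: BusRdX
[9] P1: load  L1 | P0:I, P1:S(46), P2:I, P3:S(46) | bus: BusRd,Flush
[10] P3: store L0 := 64 | P0:I, P1:I, P2:I, P3:M(64) | bus: BusRdX,Flush
[11] P3: load  L0 | P0:I, P1:I, P2:I, P3:M(64) | bus: none
[12] P3: load  L0 | P0:I, P1:I, P2:I, P3:M(64) | bus: none
[13] P3: store L0 := 28 | P0:I, P1:I, P2:I, P3:M(28) | bus: none
[14] P1: load  L0 | P0:I, P1:S(28), P2:I, P3:S(28) | bus: BusRd,Flush
[15] P2: store L1 := 19 | P0:I, P1:I, P2:M(19), P3:I | bus: BusRdX
[16] P3: store L1 := 26 | P0:I, P1:I, P2:I, P3:M(26) | bus: BusRdX,Flush
[17] P1: load  L0 | P0:I, P1:S(28), P2:I, P3:S(28) | bus: none
[18] P0: load  L0 | P0:S(28), P1:S(28), P2:I, P3:S(28) | bus: BusRd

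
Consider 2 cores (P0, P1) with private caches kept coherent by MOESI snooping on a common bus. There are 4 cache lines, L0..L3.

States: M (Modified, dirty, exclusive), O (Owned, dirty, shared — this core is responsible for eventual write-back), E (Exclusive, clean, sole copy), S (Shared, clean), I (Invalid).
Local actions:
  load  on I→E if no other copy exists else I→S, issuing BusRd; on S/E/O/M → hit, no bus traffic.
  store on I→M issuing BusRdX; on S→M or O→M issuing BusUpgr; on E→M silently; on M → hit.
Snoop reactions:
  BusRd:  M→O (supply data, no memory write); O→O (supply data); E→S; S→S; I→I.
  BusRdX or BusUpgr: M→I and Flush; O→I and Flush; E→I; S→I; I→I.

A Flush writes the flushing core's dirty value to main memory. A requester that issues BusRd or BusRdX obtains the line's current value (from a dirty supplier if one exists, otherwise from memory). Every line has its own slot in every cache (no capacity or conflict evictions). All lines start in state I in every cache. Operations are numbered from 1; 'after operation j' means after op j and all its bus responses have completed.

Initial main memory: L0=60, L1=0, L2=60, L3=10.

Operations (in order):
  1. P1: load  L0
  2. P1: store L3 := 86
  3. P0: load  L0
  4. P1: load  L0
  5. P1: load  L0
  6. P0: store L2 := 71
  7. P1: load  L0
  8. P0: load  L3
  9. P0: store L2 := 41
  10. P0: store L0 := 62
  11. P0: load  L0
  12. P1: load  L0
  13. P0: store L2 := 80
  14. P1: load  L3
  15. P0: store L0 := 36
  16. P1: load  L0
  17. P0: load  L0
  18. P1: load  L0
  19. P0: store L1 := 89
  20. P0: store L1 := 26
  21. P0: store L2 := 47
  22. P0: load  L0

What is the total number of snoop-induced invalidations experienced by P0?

step 1: P1: load  L0  ⟶  IE  (L0)  txn=BusRd  M[L0]=60
step 2: P1: store L3 := 86  ⟶  IM  (L3)  txn=BusRdX  M[L3]=10
step 3: P0: load  L0  ⟶  SS  (L0)  txn=BusRd  M[L0]=60
step 4: P1: load  L0  ⟶  SS  (L0)  txn=∅  M[L0]=60
step 5: P1: load  L0  ⟶  SS  (L0)  txn=∅  M[L0]=60
step 6: P0: store L2 := 71  ⟶  MI  (L2)  txn=BusRdX  M[L2]=60
step 7: P1: load  L0  ⟶  SS  (L0)  txn=∅  M[L0]=60
step 8: P0: load  L3  ⟶  SO  (L3)  txn=BusRd  M[L3]=10
step 9: P0: store L2 := 41  ⟶  MI  (L2)  txn=∅  M[L2]=60
step 10: P0: store L0 := 62  ⟶  MI  (L0)  txn=BusUpgr  M[L0]=60
step 11: P0: load  L0  ⟶  MI  (L0)  txn=∅  M[L0]=60
step 12: P1: load  L0  ⟶  OS  (L0)  txn=BusRd  M[L0]=60
step 13: P0: store L2 := 80  ⟶  MI  (L2)  txn=∅  M[L2]=60
step 14: P1: load  L3  ⟶  SO  (L3)  txn=∅  M[L3]=10
step 15: P0: store L0 := 36  ⟶  MI  (L0)  txn=BusUpgr  M[L0]=60
step 16: P1: load  L0  ⟶  OS  (L0)  txn=BusRd  M[L0]=60
step 17: P0: load  L0  ⟶  OS  (L0)  txn=∅  M[L0]=60
step 18: P1: load  L0  ⟶  OS  (L0)  txn=∅  M[L0]=60
step 19: P0: store L1 := 89  ⟶  MI  (L1)  txn=BusRdX  M[L1]=0
step 20: P0: store L1 := 26  ⟶  MI  (L1)  txn=∅  M[L1]=0
step 21: P0: store L2 := 47  ⟶  MI  (L2)  txn=∅  M[L2]=60
step 22: P0: load  L0  ⟶  OS  (L0)  txn=∅  M[L0]=60

invalidations = 0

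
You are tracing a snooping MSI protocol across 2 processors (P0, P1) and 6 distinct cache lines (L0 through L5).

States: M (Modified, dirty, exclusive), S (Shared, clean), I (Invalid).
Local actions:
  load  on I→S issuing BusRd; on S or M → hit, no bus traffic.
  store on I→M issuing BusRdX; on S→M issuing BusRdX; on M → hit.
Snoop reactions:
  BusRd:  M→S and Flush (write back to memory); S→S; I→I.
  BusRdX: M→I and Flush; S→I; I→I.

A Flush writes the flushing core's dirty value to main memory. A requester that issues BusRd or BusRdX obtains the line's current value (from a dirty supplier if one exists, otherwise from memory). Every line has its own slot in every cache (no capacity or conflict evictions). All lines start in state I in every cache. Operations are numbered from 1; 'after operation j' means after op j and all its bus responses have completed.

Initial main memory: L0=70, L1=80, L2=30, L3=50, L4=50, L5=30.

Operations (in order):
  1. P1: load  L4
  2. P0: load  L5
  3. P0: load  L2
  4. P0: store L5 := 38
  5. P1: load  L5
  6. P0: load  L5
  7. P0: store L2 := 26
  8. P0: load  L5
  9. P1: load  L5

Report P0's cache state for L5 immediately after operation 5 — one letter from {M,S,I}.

1. P1: load  L4  bus=[BusRd]  L4: P0=I P1=S  mem[L4]=50
2. P0: load  L5  bus=[BusRd]  L5: P0=S P1=I  mem[L5]=30
3. P0: load  L2  bus=[BusRd]  L2: P0=S P1=I  mem[L2]=30
4. P0: store L5 := 38  bus=[BusRdX]  L5: P0=M P1=I  mem[L5]=30
5. P1: load  L5  bus=[BusRd,Flush]  L5: P0=S P1=S  mem[L5]=38
6. P0: load  L5  bus=[-]  L5: P0=S P1=S  mem[L5]=38
7. P0: store L2 := 26  bus=[BusRdX]  L2: P0=M P1=I  mem[L2]=30
8. P0: load  L5  bus=[-]  L5: P0=S P1=S  mem[L5]=38
9. P1: load  L5  bus=[-]  L5: P0=S P1=S  mem[L5]=38

state = S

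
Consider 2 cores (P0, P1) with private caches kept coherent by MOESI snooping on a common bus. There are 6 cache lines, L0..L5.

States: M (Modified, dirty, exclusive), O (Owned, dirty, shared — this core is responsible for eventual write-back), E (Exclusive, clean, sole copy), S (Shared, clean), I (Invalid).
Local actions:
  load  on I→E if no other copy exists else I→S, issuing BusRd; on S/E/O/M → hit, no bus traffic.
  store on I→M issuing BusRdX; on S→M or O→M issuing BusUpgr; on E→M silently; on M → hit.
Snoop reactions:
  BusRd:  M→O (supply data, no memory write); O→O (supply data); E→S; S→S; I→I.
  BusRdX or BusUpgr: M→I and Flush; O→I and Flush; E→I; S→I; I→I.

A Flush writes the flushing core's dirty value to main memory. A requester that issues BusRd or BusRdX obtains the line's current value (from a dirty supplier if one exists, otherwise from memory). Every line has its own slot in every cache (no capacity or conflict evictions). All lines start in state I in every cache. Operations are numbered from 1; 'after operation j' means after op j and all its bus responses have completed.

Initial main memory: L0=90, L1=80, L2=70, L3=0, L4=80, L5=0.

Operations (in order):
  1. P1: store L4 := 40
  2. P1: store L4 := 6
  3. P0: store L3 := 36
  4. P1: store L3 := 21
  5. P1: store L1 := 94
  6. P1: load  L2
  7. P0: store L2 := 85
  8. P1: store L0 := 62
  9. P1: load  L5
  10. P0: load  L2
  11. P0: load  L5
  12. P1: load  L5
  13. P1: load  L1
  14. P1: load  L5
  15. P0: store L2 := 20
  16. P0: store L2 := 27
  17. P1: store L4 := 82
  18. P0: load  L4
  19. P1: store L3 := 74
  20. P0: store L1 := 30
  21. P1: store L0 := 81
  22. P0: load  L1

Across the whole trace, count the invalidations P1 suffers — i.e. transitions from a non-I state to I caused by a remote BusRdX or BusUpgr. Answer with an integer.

step 1: P1: store L4 := 40  ⟶  IM  (L4)  txn=BusRdX  M[L4]=80
step 2: P1: store L4 := 6  ⟶  IM  (L4)  txn=∅  M[L4]=80
step 3: P0: store L3 := 36  ⟶  MI  (L3)  txn=BusRdX  M[L3]=0
step 4: P1: store L3 := 21  ⟶  IM  (L3)  txn=BusRdX+Flush  M[L3]=36
step 5: P1: store L1 := 94  ⟶  IM  (L1)  txn=BusRdX  M[L1]=80
step 6: P1: load  L2  ⟶  IE  (L2)  txn=BusRd  M[L2]=70
step 7: P0: store L2 := 85  ⟶  MI  (L2)  txn=BusRdX  M[L2]=70
step 8: P1: store L0 := 62  ⟶  IM  (L0)  txn=BusRdX  M[L0]=90
step 9: P1: load  L5  ⟶  IE  (L5)  txn=BusRd  M[L5]=0
step 10: P0: load  L2  ⟶  MI  (L2)  txn=∅  M[L2]=70
step 11: P0: load  L5  ⟶  SS  (L5)  txn=BusRd  M[L5]=0
step 12: P1: load  L5  ⟶  SS  (L5)  txn=∅  M[L5]=0
step 13: P1: load  L1  ⟶  IM  (L1)  txn=∅  M[L1]=80
step 14: P1: load  L5  ⟶  SS  (L5)  txn=∅  M[L5]=0
step 15: P0: store L2 := 20  ⟶  MI  (L2)  txn=∅  M[L2]=70
step 16: P0: store L2 := 27  ⟶  MI  (L2)  txn=∅  M[L2]=70
step 17: P1: store L4 := 82  ⟶  IM  (L4)  txn=∅  M[L4]=80
step 18: P0: load  L4  ⟶  SO  (L4)  txn=BusRd  M[L4]=80
step 19: P1: store L3 := 74  ⟶  IM  (L3)  txn=∅  M[L3]=36
step 20: P0: store L1 := 30  ⟶  MI  (L1)  txn=BusRdX+Flush  M[L1]=94
step 21: P1: store L0 := 81  ⟶  IM  (L0)  txn=∅  M[L0]=90
step 22: P0: load  L1  ⟶  MI  (L1)  txn=∅  M[L1]=94

invalidations = 2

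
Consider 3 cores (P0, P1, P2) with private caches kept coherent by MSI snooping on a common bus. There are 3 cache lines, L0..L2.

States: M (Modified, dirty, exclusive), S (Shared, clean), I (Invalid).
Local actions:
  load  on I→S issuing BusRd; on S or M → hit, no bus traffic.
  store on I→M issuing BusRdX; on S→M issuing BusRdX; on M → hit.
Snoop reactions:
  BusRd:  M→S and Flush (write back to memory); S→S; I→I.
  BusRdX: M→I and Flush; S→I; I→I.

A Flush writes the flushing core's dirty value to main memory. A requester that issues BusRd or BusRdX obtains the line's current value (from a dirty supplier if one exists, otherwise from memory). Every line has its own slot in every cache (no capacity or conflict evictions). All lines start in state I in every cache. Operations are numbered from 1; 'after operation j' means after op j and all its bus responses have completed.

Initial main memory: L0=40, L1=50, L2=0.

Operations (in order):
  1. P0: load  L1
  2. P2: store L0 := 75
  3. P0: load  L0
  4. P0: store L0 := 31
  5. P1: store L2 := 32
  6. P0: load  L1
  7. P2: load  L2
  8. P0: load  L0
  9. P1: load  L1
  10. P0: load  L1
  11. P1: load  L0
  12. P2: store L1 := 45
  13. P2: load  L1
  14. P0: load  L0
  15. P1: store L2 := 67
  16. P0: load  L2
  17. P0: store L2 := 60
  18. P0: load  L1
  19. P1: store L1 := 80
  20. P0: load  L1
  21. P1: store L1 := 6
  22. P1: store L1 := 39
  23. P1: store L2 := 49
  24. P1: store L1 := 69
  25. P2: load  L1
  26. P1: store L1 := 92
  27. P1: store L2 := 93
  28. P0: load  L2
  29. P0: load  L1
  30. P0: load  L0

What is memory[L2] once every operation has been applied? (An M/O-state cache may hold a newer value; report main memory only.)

step 1: P0: load  L1  ⟶  SII  (L1)  txn=BusRd  M[L1]=50
step 2: P2: store L0 := 75  ⟶  IIM  (L0)  txn=BusRdX  M[L0]=40
step 3: P0: load  L0  ⟶  SIS  (L0)  txn=BusRd+Flush  M[L0]=75
step 4: P0: store L0 := 31  ⟶  MII  (L0)  txn=BusRdX  M[L0]=75
step 5: P1: store L2 := 32  ⟶  IMI  (L2)  txn=BusRdX  M[L2]=0
step 6: P0: load  L1  ⟶  SII  (L1)  txn=∅  M[L1]=50
step 7: P2: load  L2  ⟶  ISS  (L2)  txn=BusRd+Flush  M[L2]=32
step 8: P0: load  L0  ⟶  MII  (L0)  txn=∅  M[L0]=75
step 9: P1: load  L1  ⟶  SSI  (L1)  txn=BusRd  M[L1]=50
step 10: P0: load  L1  ⟶  SSI  (L1)  txn=∅  M[L1]=50
step 11: P1: load  L0  ⟶  SSI  (L0)  txn=BusRd+Flush  M[L0]=31
step 12: P2: store L1 := 45  ⟶  IIM  (L1)  txn=BusRdX  M[L1]=50
step 13: P2: load  L1  ⟶  IIM  (L1)  txn=∅  M[L1]=50
step 14: P0: load  L0  ⟶  SSI  (L0)  txn=∅  M[L0]=31
step 15: P1: store L2 := 67  ⟶  IMI  (L2)  txn=BusRdX  M[L2]=32
step 16: P0: load  L2  ⟶  SSI  (L2)  txn=BusRd+Flush  M[L2]=67
step 17: P0: store L2 := 60  ⟶  MII  (L2)  txn=BusRdX  M[L2]=67
step 18: P0: load  L1  ⟶  SIS  (L1)  txn=BusRd+Flush  M[L1]=45
step 19: P1: store L1 := 80  ⟶  IMI  (L1)  txn=BusRdX  M[L1]=45
step 20: P0: load  L1  ⟶  SSI  (L1)  txn=BusRd+Flush  M[L1]=80
step 21: P1: store L1 := 6  ⟶  IMI  (L1)  txn=BusRdX  M[L1]=80
step 22: P1: store L1 := 39  ⟶  IMI  (L1)  txn=∅  M[L1]=80
step 23: P1: store L2 := 49  ⟶  IMI  (L2)  txn=BusRdX+Flush  M[L2]=60
step 24: P1: store L1 := 69  ⟶  IMI  (L1)  txn=∅  M[L1]=80
step 25: P2: load  L1  ⟶  ISS  (L1)  txn=BusRd+Flush  M[L1]=69
step 26: P1: store L1 := 92  ⟶  IMI  (L1)  txn=BusRdX  M[L1]=69
step 27: P1: store L2 := 93  ⟶  IMI  (L2)  txn=∅  M[L2]=60
step 28: P0: load  L2  ⟶  SSI  (L2)  txn=BusRd+Flush  M[L2]=93
step 29: P0: load  L1  ⟶  SSI  (L1)  txn=BusRd+Flush  M[L1]=92
step 30: P0: load  L0  ⟶  SSI  (L0)  txn=∅  M[L0]=31

memory[L2] = 93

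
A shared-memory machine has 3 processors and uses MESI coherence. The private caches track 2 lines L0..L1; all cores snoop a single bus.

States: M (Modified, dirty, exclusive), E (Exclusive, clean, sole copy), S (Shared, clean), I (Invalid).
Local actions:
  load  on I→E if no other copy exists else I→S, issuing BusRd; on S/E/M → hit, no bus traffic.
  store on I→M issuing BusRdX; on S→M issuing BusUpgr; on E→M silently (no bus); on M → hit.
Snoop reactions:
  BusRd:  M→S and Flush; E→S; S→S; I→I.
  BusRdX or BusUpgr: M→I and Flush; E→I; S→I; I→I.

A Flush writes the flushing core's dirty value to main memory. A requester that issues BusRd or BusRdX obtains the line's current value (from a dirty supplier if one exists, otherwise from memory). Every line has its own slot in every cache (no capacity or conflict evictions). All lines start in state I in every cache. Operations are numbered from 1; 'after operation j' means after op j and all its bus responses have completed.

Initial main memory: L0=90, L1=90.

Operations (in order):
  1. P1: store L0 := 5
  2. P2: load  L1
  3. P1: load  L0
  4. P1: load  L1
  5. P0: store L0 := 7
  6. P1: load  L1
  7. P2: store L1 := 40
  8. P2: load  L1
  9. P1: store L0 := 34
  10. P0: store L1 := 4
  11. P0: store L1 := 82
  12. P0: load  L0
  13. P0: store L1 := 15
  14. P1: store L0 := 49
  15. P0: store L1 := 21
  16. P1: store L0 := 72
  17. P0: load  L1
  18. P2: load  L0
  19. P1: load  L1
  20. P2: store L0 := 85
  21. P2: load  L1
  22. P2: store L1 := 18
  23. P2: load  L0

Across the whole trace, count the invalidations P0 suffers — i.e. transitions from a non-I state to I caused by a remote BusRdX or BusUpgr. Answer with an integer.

step 1: P1: store L0 := 5  ⟶  IMI  (L0)  txn=BusRdX  M[L0]=90
step 2: P2: load  L1  ⟶  IIE  (L1)  txn=BusRd  M[L1]=90
step 3: P1: load  L0  ⟶  IMI  (L0)  txn=∅  M[L0]=90
step 4: P1: load  L1  ⟶  ISS  (L1)  txn=BusRd  M[L1]=90
step 5: P0: store L0 := 7  ⟶  MII  (L0)  txn=BusRdX+Flush  M[L0]=5
step 6: P1: load  L1  ⟶  ISS  (L1)  txn=∅  M[L1]=90
step 7: P2: store L1 := 40  ⟶  IIM  (L1)  txn=BusUpgr  M[L1]=90
step 8: P2: load  L1  ⟶  IIM  (L1)  txn=∅  M[L1]=90
step 9: P1: store L0 := 34  ⟶  IMI  (L0)  txn=BusRdX+Flush  M[L0]=7
step 10: P0: store L1 := 4  ⟶  MII  (L1)  txn=BusRdX+Flush  M[L1]=40
step 11: P0: store L1 := 82  ⟶  MII  (L1)  txn=∅  M[L1]=40
step 12: P0: load  L0  ⟶  SSI  (L0)  txn=BusRd+Flush  M[L0]=34
step 13: P0: store L1 := 15  ⟶  MII  (L1)  txn=∅  M[L1]=40
step 14: P1: store L0 := 49  ⟶  IMI  (L0)  txn=BusUpgr  M[L0]=34
step 15: P0: store L1 := 21  ⟶  MII  (L1)  txn=∅  M[L1]=40
step 16: P1: store L0 := 72  ⟶  IMI  (L0)  txn=∅  M[L0]=34
step 17: P0: load  L1  ⟶  MII  (L1)  txn=∅  M[L1]=40
step 18: P2: load  L0  ⟶  ISS  (L0)  txn=BusRd+Flush  M[L0]=72
step 19: P1: load  L1  ⟶  SSI  (L1)  txn=BusRd+Flush  M[L1]=21
step 20: P2: store L0 := 85  ⟶  IIM  (L0)  txn=BusUpgr  M[L0]=72
step 21: P2: load  L1  ⟶  SSS  (L1)  txn=BusRd  M[L1]=21
step 22: P2: store L1 := 18  ⟶  IIM  (L1)  txn=BusUpgr  M[L1]=21
step 23: P2: load  L0  ⟶  IIM  (L0)  txn=∅  M[L0]=72

invalidations = 3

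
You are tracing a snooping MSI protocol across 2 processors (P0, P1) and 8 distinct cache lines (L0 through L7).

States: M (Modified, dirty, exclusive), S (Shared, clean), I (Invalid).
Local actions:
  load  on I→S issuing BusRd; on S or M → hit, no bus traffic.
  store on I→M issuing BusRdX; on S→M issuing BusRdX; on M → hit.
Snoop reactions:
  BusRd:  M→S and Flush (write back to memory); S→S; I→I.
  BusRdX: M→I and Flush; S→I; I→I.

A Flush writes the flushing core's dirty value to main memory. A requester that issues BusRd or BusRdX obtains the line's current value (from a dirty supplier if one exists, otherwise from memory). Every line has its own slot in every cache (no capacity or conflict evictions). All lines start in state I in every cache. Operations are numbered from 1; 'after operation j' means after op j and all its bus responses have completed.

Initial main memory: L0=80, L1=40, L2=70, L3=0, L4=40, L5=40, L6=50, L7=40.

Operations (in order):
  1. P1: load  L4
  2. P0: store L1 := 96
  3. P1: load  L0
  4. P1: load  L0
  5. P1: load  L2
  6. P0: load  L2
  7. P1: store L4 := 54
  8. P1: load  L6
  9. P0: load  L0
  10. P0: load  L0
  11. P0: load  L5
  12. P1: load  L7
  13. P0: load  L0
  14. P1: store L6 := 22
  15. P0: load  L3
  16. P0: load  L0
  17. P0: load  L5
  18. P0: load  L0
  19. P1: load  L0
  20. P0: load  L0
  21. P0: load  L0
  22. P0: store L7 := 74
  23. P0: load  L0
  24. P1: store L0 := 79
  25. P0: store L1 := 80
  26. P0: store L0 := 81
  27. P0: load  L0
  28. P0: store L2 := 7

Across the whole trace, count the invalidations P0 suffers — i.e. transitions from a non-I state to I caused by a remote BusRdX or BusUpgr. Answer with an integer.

[1] P1: load  L4 | P0:I, P1:S(40) | bus: BusRd
[2] P0: store L1 := 96 | P0:M(96), P1:I | bus: BusRdX
[3] P1: load  L0 | P0:I, P1:S(80) | bus: BusRd
[4] P1: load  L0 | P0:I, P1:S(80) | bus: none
[5] P1: load  L2 | P0:I, P1:S(70) | bus: BusRd
[6] P0: load  L2 | P0:S(70), P1:S(70) | bus: BusRd
[7] P1: store L4 := 54 | P0:I, P1:M(54) | bus: BusRdX
[8] P1: load  L6 | P0:I, P1:S(50) | bus: BusRd
[9] P0: load  L0 | P0:S(80), P1:S(80) | bus: BusRd
[10] P0: load  L0 | P0:S(80), P1:S(80) | bus: none
[11] P0: load  L5 | P0:S(40), P1:I | bus: BusRd
[12] P1: load  L7 | P0:I, P1:S(40) | bus: BusRd
[13] P0: load  L0 | P0:S(80), P1:S(80) | bus: none
[14] P1: store L6 := 22 | P0:I, P1:M(22) | bus: BusRdX
[15] P0: load  L3 | P0:S(0), P1:I | bus: BusRd
[16] P0: load  L0 | P0:S(80), P1:S(80) | bus: none
[17] P0: load  L5 | P0:S(40), P1:I | bus: none
[18] P0: load  L0 | P0:S(80), P1:S(80) | bus: none
[19] P1: load  L0 | P0:S(80), P1:S(80) | bus: none
[20] P0: load  L0 | P0:S(80), P1:S(80) | bus: none
[21] P0: load  L0 | P0:S(80), P1:S(80) | bus: none
[22] P0: store L7 := 74 | P0:M(74), P1:I | bus: BusRdX
[23] P0: load  L0 | P0:S(80), P1:S(80) | bus: none
[24] P1: store L0 := 79 | P0:I, P1:M(79) | bus: BusRdX
[25] P0: store L1 := 80 | P0:M(80), P1:I | bus: none
[26] P0: store L0 := 81 | P0:M(81), P1:I | bus: BusRdX,Flush
[27] P0: load  L0 | P0:M(81), P1:I | bus: none
[28] P0: store L2 := 7 | P0:M(7), P1:I | bus: BusRdX

invalidations = 1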